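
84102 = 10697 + 73405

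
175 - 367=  - 192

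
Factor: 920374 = 2^1*7^1*13^2*389^1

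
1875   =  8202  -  6327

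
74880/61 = 74880/61 = 1227.54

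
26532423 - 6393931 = 20138492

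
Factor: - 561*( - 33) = 18513  =  3^2*11^2*17^1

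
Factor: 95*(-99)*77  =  -3^2*5^1*7^1*11^2 *19^1 = -724185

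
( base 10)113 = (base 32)3h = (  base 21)58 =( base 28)41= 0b1110001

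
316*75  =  23700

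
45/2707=45/2707 = 0.02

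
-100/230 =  - 10/23 = - 0.43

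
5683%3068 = 2615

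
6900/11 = 627+3/11 = 627.27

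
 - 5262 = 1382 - 6644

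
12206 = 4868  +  7338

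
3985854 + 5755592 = 9741446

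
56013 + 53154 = 109167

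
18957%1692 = 345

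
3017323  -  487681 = 2529642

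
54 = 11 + 43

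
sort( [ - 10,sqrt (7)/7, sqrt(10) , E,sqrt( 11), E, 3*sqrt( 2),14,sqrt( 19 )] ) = [-10,sqrt( 7 )/7,  E, E , sqrt( 10),sqrt ( 11 ), 3*sqrt( 2), sqrt (19 ),14 ] 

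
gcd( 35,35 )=35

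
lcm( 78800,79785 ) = 6382800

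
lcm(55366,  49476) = 2325372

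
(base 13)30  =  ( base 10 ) 39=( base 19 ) 21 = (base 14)2b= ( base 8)47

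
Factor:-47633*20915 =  - 5^1*19^1*23^1 *47^1* 89^1*109^1 = - 996244195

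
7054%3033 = 988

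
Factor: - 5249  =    -  29^1*181^1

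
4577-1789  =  2788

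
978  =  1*978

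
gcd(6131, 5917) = 1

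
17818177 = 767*23231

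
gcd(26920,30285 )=3365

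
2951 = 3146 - 195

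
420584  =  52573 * 8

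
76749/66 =1162 + 19/22  =  1162.86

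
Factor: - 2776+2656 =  - 120 = -  2^3*3^1*5^1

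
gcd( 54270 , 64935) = 135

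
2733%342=339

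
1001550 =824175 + 177375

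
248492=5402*46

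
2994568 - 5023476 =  - 2028908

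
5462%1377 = 1331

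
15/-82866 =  - 1  +  27617/27622 =-0.00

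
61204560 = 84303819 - 23099259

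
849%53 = 1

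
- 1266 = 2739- 4005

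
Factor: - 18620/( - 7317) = 2^2*3^(  -  3 )*5^1*7^2*19^1*271^(  -  1 )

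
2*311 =622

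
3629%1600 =429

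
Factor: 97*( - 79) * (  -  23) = 23^1*79^1*97^1 = 176249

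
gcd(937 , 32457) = 1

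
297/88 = 3 + 3/8 = 3.38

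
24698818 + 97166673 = 121865491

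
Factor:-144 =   -  2^4 * 3^2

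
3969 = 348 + 3621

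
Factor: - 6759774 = - 2^1*3^5*7^1 * 1987^1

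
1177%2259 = 1177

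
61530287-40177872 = 21352415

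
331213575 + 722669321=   1053882896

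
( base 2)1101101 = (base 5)414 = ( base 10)109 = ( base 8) 155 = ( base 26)45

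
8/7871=8/7871=0.00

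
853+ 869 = 1722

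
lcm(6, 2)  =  6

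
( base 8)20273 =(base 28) AJ7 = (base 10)8379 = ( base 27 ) BD9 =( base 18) 17f9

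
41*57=2337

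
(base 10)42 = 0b101010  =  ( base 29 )1D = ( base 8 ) 52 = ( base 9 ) 46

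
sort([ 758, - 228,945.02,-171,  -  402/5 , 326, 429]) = [ - 228, - 171, - 402/5, 326, 429, 758, 945.02]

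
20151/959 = 20151/959 = 21.01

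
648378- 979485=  - 331107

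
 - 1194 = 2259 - 3453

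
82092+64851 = 146943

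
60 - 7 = 53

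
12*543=6516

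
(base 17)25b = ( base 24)142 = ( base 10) 674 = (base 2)1010100010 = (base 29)N7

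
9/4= 2 + 1/4 = 2.25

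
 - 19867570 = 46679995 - 66547565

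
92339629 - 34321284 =58018345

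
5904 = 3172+2732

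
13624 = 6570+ 7054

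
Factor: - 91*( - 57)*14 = 2^1*3^1 * 7^2 * 13^1*19^1 = 72618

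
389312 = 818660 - 429348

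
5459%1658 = 485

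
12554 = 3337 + 9217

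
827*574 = 474698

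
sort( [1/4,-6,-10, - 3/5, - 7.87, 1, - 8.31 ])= [ - 10, - 8.31, - 7.87, - 6, - 3/5 , 1/4,1] 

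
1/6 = 1/6=0.17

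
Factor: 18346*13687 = 251101702 = 2^1*9173^1 *13687^1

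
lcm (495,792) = 3960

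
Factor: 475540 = 2^2*5^1*13^1 * 31^1* 59^1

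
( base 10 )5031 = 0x13a7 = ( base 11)3864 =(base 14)1B95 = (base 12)2ab3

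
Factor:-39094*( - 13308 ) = 2^3*3^1 * 11^1*1109^1*1777^1=520262952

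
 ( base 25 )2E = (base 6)144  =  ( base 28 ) 28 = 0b1000000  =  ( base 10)64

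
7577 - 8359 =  - 782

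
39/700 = 39/700 = 0.06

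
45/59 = 45/59 = 0.76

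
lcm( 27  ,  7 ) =189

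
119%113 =6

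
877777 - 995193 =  - 117416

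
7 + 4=11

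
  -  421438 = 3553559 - 3974997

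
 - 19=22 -41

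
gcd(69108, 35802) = 78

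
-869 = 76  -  945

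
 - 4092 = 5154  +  -9246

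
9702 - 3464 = 6238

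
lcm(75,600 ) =600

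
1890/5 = 378  =  378.00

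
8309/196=1187/28  =  42.39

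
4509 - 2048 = 2461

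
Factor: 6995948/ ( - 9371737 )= - 2^2*  59^(- 1)*191^1*9157^1 * 158843^(-1)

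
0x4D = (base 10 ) 77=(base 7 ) 140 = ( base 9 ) 85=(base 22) 3b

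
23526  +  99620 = 123146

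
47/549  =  47/549   =  0.09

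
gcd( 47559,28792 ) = 1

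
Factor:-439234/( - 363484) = 219617/181742 = 2^(-1)*11^ ( - 2)*29^1*751^( - 1)*7573^1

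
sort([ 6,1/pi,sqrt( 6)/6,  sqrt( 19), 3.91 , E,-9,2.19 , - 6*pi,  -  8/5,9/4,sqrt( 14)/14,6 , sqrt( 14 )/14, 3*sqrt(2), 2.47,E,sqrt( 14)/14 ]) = [ - 6*pi, - 9, - 8/5,  sqrt( 14 ) /14,  sqrt( 14)/14, sqrt(14)/14,  1/pi,  sqrt( 6)/6, 2.19,9/4, 2.47,E,  E,  3.91,3*sqrt( 2), sqrt(19 ),6,6]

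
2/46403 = 2/46403=0.00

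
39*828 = 32292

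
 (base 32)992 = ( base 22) je2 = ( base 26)E1G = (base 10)9506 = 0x2522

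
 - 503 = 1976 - 2479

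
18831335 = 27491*685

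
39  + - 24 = 15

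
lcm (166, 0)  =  0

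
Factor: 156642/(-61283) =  - 2^1*3^1*26107^1*61283^( - 1) 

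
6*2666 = 15996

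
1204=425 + 779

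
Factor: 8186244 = 2^2*3^1 *11^1*62017^1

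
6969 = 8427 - 1458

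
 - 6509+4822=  - 1687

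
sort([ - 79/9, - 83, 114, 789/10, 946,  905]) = [ - 83, - 79/9, 789/10,114  ,  905 , 946]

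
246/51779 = 246/51779 = 0.00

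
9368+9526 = 18894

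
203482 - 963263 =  - 759781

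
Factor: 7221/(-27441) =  - 3^( - 1)*29^1*83^1*3049^(-1 ) = -  2407/9147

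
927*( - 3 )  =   - 2781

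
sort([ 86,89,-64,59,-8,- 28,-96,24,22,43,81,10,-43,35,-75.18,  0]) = [ - 96,-75.18, - 64, - 43, - 28,-8 , 0, 10 , 22, 24 , 35,43,59,81,86,  89]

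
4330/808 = 2165/404 = 5.36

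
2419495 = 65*37223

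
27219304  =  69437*392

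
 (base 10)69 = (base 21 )36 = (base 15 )49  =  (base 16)45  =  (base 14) 4D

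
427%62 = 55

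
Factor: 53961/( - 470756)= - 2^ ( - 2)*3^1*11^(  -  1 )*13^ (-1 ) *823^( - 1)*17987^1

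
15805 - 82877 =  - 67072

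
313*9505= 2975065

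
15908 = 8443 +7465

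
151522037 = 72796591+78725446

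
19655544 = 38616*509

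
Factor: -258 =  - 2^1*3^1*43^1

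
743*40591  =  30159113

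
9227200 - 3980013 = 5247187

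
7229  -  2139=5090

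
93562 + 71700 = 165262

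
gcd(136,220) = 4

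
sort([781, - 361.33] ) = [-361.33,781]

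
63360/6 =10560 = 10560.00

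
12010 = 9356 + 2654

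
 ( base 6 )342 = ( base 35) 3t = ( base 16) 86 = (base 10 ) 134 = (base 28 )4M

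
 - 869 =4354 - 5223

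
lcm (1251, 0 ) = 0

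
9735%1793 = 770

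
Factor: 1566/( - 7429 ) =  -  2^1* 3^3*17^( - 1)*19^(-1)*23^(-1)*29^1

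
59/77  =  59/77=0.77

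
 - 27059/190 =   -  27059/190 = - 142.42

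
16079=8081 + 7998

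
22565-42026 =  - 19461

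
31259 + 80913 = 112172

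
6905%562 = 161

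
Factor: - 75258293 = -11^1*6841663^1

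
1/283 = 1/283  =  0.00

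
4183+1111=5294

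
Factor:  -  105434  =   -2^1*7^1*17^1 * 443^1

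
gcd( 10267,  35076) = 1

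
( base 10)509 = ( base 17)1CG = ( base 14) 285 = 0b111111101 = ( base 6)2205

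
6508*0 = 0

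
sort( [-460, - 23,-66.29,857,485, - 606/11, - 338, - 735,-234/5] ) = [ - 735, - 460, - 338,-66.29, - 606/11 , - 234/5, -23,485, 857 ] 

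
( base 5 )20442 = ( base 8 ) 2534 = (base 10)1372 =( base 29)1I9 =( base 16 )55C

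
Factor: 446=2^1*223^1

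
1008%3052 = 1008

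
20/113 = 20/113 = 0.18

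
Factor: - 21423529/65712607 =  - 59^(  -  1)*73^1*293473^1*1113773^( - 1)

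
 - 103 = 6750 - 6853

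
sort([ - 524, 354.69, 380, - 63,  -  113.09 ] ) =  [  -  524, -113.09, - 63, 354.69, 380]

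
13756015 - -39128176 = 52884191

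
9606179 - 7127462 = 2478717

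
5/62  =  5/62 = 0.08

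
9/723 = 3/241 = 0.01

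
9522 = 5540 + 3982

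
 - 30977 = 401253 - 432230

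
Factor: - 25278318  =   -2^1*3^5*13^1*4001^1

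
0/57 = 0 = 0.00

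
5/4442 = 5/4442 = 0.00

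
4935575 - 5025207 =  - 89632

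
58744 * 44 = 2584736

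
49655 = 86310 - 36655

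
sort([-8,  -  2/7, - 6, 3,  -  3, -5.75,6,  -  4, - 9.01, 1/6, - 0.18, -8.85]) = [  -  9.01,-8.85, - 8, - 6, - 5.75, - 4, - 3,-2/7, - 0.18, 1/6,3, 6]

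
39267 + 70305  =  109572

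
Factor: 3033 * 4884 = 14813172= 2^2 * 3^3 * 11^1 * 37^1*337^1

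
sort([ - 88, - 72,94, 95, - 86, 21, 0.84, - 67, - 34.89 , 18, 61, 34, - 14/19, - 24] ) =[ - 88, - 86,-72, - 67, - 34.89, - 24, - 14/19,0.84,18,21, 34 , 61, 94, 95]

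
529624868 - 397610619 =132014249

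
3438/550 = 1719/275= 6.25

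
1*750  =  750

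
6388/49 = 130+18/49 = 130.37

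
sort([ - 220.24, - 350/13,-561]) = [ - 561, - 220.24, - 350/13] 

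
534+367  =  901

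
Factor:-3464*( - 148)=2^5*37^1*433^1=512672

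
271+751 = 1022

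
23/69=1/3 =0.33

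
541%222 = 97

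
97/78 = 97/78 = 1.24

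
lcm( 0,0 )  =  0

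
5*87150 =435750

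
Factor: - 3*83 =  - 3^1*83^1 = - 249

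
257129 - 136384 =120745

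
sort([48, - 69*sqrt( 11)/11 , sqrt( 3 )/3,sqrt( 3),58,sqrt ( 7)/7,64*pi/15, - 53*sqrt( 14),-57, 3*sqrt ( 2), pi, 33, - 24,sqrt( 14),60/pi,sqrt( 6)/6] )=[ - 53*sqrt( 14 ),- 57,-24,-69 * sqrt( 11) /11, sqrt( 7) /7,sqrt( 6)/6,sqrt( 3 ) /3,sqrt( 3),pi,sqrt( 14 ),3*sqrt( 2), 64*pi/15 , 60/pi, 33, 48, 58 ] 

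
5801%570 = 101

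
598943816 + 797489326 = 1396433142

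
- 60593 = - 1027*59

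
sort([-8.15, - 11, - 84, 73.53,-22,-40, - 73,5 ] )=[ - 84, -73, - 40,-22,  -  11, - 8.15, 5, 73.53]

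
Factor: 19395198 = 2^1*3^2*17^1*241^1*263^1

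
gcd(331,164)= 1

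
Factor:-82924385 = - 5^1 *17^1 * 975581^1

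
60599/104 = 60599/104 =582.68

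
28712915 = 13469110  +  15243805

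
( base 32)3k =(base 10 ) 116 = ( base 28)44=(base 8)164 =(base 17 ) 6e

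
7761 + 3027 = 10788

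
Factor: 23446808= 2^3*7^1*11^1*17^1*2239^1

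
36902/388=95 + 21/194=95.11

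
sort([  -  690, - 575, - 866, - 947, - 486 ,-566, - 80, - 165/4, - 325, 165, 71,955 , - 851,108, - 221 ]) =[ - 947, -866,  -  851, - 690, - 575,-566 ,-486, - 325, - 221, - 80, - 165/4,  71,108, 165,955]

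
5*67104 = 335520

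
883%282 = 37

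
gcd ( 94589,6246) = 1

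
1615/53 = 1615/53 = 30.47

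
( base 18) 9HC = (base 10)3234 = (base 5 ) 100414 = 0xCA2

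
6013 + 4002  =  10015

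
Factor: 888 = 2^3*3^1*37^1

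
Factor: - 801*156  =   - 2^2*3^3*13^1*89^1 = - 124956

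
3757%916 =93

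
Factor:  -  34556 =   -  2^2*53^1*163^1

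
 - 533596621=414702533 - 948299154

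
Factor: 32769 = 3^2*11^1*331^1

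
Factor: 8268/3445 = 2^2*3^1*5^( - 1)= 12/5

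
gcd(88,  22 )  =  22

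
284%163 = 121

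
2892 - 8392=-5500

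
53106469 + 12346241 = 65452710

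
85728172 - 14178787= 71549385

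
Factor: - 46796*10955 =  - 2^2*5^1*7^1*313^1*11699^1 = -512650180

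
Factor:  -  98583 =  -3^1*17^1 * 1933^1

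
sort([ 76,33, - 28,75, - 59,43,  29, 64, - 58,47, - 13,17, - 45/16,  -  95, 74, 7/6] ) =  [-95,-59,  -  58, - 28, - 13, - 45/16 , 7/6, 17, 29,33, 43, 47, 64, 74,75, 76] 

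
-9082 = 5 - 9087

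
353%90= 83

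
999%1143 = 999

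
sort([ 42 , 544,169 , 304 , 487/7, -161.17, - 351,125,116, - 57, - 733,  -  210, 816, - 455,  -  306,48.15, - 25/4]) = [  -  733 , - 455, - 351, - 306, - 210 , -161.17 ,-57 ,-25/4,42, 48.15,487/7 , 116,125 , 169, 304, 544 , 816]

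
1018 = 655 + 363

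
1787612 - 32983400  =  -31195788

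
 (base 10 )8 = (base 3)22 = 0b1000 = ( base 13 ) 8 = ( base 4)20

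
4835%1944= 947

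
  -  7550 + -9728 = - 17278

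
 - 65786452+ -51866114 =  -117652566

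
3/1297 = 3/1297 = 0.00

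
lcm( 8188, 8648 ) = 769672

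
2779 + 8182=10961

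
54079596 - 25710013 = 28369583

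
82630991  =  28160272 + 54470719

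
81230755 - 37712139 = 43518616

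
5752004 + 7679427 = 13431431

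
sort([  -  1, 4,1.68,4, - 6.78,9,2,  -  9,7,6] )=[ - 9,-6.78,  -  1 , 1.68,2,4, 4, 6,7,9 ] 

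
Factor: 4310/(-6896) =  - 5/8=- 2^( - 3)*5^1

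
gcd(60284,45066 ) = 14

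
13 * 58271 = 757523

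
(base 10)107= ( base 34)35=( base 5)412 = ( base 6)255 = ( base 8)153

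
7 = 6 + 1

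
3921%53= 52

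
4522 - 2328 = 2194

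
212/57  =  212/57 = 3.72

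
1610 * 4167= 6708870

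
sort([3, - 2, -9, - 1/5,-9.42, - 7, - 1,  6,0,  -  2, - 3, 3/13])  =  [-9.42, - 9, - 7, - 3 , - 2, - 2,  -  1, - 1/5, 0,3/13, 3, 6] 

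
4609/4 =4609/4 = 1152.25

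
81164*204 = 16557456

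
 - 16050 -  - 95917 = 79867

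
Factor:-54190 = - 2^1*5^1*5419^1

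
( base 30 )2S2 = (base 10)2642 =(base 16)a52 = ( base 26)3NG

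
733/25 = 733/25= 29.32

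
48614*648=31501872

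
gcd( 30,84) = 6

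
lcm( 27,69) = 621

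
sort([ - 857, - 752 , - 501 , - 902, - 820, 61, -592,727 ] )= [ - 902, - 857, - 820, - 752,  -  592, - 501 , 61,727]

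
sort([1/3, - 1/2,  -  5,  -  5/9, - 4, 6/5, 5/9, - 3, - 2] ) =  [ - 5, - 4, - 3, - 2, - 5/9, - 1/2, 1/3, 5/9 , 6/5 ] 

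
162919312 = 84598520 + 78320792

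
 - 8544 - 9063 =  - 17607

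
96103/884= 108 + 631/884  =  108.71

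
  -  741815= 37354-779169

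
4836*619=2993484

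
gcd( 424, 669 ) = 1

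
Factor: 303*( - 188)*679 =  - 2^2 * 3^1*7^1*47^1*97^1*101^1 = - 38678556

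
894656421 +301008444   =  1195664865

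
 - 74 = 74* ( - 1)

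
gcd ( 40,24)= 8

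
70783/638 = 110 +603/638  =  110.95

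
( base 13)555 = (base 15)410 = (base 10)915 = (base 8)1623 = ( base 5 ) 12130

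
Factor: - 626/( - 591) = 2^1*3^( - 1 )*197^( - 1) * 313^1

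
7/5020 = 7/5020=0.00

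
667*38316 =25556772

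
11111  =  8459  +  2652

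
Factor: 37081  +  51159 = 88240 = 2^4*5^1*1103^1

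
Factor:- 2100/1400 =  - 2^( - 1 )*3^1 = - 3/2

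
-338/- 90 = 3 + 34/45 = 3.76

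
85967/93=924 +35/93 = 924.38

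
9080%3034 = 3012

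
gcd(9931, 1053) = 1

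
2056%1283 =773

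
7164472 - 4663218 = 2501254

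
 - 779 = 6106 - 6885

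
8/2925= 8/2925  =  0.00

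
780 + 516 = 1296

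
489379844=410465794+78914050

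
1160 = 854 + 306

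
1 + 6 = 7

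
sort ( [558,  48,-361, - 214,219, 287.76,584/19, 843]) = [ - 361, - 214,584/19,48, 219, 287.76,558,843 ] 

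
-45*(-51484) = 2316780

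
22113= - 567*( - 39)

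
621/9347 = 621/9347 = 0.07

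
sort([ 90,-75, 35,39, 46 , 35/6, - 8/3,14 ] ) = [-75, - 8/3 , 35/6, 14, 35,  39, 46, 90]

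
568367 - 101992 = 466375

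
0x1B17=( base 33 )6C5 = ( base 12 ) 401B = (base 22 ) E75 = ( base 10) 6935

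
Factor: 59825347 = 29^1*2062943^1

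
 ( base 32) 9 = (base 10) 9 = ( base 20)9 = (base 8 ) 11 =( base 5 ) 14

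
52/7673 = 52/7673=   0.01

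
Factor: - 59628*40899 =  -2^2*3^2*4969^1*13633^1 = - 2438725572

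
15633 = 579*27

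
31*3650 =113150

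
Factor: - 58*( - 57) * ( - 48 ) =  - 2^5 * 3^2*19^1*29^1 = - 158688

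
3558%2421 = 1137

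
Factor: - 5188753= - 47^1*53^1*2083^1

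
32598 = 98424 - 65826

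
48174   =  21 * 2294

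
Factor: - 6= - 2^1*3^1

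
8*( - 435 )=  - 3480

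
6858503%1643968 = 282631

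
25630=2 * 12815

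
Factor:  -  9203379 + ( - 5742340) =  - 113^1*132263^1 = - 14945719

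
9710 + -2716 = 6994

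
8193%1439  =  998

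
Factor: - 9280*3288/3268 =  - 7628160/817 =-2^7*3^1*5^1*19^(-1)*29^1*43^( - 1 )*137^1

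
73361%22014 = 7319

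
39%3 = 0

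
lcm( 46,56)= 1288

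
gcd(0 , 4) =4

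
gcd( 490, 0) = 490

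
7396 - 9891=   -  2495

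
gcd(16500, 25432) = 44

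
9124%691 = 141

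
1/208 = 1/208 = 0.00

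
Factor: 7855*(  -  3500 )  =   - 2^2*5^4*7^1*1571^1  =  -27492500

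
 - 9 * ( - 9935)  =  89415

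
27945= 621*45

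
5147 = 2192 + 2955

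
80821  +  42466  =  123287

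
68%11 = 2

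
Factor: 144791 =144791^1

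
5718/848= 6 + 315/424 = 6.74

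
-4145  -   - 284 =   -  3861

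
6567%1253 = 302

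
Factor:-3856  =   - 2^4*241^1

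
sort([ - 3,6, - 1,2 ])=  [-3 ,  -  1, 2, 6] 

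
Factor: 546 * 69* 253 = 9531522 = 2^1 *3^2 *7^1 * 11^1 * 13^1*23^2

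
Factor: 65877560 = 2^3 * 5^1*7^2*19^1*29^1*61^1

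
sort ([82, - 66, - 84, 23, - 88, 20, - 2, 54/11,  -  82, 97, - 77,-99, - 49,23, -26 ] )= [ - 99,-88, - 84, - 82, - 77,-66, - 49, - 26, - 2,54/11,20, 23,23,82,97]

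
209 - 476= - 267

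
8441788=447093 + 7994695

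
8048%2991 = 2066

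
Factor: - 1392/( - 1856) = 3/4 = 2^( - 2)*3^1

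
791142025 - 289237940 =501904085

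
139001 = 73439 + 65562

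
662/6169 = 662/6169 = 0.11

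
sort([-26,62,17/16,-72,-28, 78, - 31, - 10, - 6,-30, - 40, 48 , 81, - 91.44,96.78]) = [ - 91.44, - 72, - 40 , - 31, - 30, - 28, - 26,-10, - 6,17/16,48,62,78, 81,96.78 ]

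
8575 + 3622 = 12197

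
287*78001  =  22386287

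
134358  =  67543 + 66815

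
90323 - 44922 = 45401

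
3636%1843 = 1793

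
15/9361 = 15/9361 = 0.00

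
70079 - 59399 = 10680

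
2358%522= 270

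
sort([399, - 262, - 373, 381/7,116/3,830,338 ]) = [ - 373, - 262,  116/3,381/7 , 338,399, 830]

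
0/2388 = 0 = 0.00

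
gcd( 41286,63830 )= 2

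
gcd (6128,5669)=1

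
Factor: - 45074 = -2^1 * 31^1*727^1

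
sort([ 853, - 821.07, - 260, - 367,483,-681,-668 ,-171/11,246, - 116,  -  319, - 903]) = [-903, - 821.07, - 681, - 668, - 367, - 319, - 260, - 116, - 171/11,246, 483,853 ] 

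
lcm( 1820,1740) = 158340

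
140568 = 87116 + 53452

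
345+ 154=499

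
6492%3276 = 3216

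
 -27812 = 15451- 43263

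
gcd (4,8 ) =4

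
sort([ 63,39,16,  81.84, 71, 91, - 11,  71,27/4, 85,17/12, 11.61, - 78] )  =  [ - 78 , - 11, 17/12,27/4, 11.61,16,39, 63,71,71, 81.84,85, 91 ] 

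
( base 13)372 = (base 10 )600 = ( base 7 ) 1515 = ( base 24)110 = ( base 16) 258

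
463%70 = 43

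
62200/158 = 31100/79 = 393.67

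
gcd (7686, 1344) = 42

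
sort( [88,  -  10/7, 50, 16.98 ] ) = [ - 10/7,16.98, 50, 88]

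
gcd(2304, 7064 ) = 8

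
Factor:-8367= - 3^1*2789^1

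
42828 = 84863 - 42035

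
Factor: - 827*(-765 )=3^2*5^1*17^1*827^1= 632655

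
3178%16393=3178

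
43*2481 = 106683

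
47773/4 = 47773/4 = 11943.25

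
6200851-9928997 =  - 3728146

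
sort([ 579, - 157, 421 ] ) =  [ - 157,  421,579] 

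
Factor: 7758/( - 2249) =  - 2^1*3^2*13^(  -  1)*173^( - 1)*431^1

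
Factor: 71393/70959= 329/327 = 3^( - 1 )* 7^1*47^1*109^( - 1)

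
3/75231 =1/25077 =0.00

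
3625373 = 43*84311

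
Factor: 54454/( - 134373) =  - 2^1*3^( - 1) * 19^1*47^(-1)*953^( - 1)*1433^1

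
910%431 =48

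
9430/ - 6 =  - 4715/3 = - 1571.67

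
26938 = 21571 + 5367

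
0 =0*51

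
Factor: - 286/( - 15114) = 3^( - 1)*13^1*229^(- 1) = 13/687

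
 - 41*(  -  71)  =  2911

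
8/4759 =8/4759 = 0.00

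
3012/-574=  -  1506/287 =- 5.25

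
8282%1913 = 630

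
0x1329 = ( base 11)375a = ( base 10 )4905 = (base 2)1001100101001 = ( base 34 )489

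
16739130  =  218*76785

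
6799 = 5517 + 1282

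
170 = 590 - 420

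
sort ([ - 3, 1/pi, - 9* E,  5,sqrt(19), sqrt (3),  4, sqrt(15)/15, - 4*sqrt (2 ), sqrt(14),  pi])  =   [  -  9 * E, - 4*sqrt( 2),-3, sqrt( 15)/15,1/pi, sqrt( 3), pi, sqrt(14), 4, sqrt( 19 ), 5 ]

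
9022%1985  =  1082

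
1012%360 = 292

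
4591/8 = 573  +  7/8 = 573.88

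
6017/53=6017/53=113.53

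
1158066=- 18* ( - 64337 )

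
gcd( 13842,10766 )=1538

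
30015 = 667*45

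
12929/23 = 562  +  3/23   =  562.13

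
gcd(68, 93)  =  1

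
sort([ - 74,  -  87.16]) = [ - 87.16, - 74 ]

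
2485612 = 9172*271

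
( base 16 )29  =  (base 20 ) 21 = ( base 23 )1i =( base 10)41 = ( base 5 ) 131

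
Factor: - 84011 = -84011^1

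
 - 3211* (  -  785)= 2520635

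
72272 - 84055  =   - 11783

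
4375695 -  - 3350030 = 7725725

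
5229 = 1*5229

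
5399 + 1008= 6407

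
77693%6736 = 3597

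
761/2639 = 761/2639 = 0.29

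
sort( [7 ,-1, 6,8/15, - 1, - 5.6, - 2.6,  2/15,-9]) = [  -  9, - 5.6, - 2.6, - 1, - 1,2/15,8/15, 6 , 7] 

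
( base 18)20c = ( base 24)13C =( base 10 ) 660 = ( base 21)1A9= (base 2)1010010100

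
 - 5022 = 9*(  -  558)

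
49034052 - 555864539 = -506830487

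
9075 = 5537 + 3538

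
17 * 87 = 1479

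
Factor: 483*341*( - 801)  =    -  131927103 = -3^3*7^1*11^1*23^1*31^1 * 89^1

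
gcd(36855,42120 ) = 5265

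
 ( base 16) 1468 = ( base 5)131344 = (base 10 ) 5224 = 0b1010001101000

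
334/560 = 167/280 = 0.60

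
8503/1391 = 6 + 157/1391 = 6.11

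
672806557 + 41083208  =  713889765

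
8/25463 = 8/25463 = 0.00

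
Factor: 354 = 2^1*3^1*59^1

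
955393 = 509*1877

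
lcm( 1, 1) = 1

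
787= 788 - 1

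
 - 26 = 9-35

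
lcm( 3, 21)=21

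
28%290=28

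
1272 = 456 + 816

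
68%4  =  0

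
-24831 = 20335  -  45166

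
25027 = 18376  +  6651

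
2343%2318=25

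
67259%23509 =20241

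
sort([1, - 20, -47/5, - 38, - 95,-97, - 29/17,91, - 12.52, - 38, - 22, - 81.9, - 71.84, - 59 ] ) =[  -  97, - 95 , - 81.9,  -  71.84, - 59, - 38, - 38,-22 , - 20, - 12.52, - 47/5, - 29/17,1,91 ] 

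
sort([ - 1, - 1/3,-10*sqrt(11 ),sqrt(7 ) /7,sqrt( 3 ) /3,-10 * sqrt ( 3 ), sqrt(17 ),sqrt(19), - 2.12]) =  [ - 10*sqrt(11 ),-10 * sqrt( 3),  -  2.12, - 1, - 1/3,sqrt( 7)/7,sqrt(3) /3,sqrt(17 ), sqrt( 19 ) ] 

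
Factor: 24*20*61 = 2^5*3^1 * 5^1*61^1 =29280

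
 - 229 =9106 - 9335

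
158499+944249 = 1102748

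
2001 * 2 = 4002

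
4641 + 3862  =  8503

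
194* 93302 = 18100588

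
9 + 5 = 14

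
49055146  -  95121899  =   - 46066753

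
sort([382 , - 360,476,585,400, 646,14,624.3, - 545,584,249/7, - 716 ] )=[ - 716, - 545, - 360,  14, 249/7,382, 400,  476,  584, 585,  624.3, 646 ]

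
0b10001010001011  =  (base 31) 968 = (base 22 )i5l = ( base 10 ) 8843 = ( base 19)1598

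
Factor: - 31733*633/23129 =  - 3^1*13^1*101^( - 1)*211^1 * 229^ ( - 1)*2441^1 = - 20086989/23129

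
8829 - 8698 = 131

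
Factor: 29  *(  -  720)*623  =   - 2^4*3^2*5^1*7^1*29^1*89^1 = - 13008240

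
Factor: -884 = - 2^2*13^1  *  17^1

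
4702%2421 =2281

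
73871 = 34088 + 39783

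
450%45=0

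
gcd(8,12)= 4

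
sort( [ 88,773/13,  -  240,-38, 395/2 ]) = [-240 , - 38, 773/13, 88, 395/2 ]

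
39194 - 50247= - 11053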